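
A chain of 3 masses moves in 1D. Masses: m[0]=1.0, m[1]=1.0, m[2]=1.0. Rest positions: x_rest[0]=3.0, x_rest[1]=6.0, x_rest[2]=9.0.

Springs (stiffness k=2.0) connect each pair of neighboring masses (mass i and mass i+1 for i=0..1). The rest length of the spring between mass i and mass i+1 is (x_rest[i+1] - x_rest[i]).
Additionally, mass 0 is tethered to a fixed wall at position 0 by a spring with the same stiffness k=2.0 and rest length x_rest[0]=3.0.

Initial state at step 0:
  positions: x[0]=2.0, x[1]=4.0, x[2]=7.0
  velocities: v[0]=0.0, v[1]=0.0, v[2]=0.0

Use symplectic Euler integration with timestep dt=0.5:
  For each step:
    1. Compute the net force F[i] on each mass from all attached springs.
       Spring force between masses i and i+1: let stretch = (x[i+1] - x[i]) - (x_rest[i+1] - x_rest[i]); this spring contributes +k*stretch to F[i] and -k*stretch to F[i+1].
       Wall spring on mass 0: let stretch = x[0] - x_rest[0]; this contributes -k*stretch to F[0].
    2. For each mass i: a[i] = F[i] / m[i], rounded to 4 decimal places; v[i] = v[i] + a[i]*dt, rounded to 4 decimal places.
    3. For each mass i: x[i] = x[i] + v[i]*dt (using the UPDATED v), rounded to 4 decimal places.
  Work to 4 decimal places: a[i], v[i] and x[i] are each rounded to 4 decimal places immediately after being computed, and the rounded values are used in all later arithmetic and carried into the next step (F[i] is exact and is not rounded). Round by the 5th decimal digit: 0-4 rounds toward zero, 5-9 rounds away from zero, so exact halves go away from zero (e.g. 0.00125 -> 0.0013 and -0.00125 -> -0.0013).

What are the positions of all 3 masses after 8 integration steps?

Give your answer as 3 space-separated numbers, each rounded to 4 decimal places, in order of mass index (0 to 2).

Answer: 3.9922 7.4493 11.0783

Derivation:
Step 0: x=[2.0000 4.0000 7.0000] v=[0.0000 0.0000 0.0000]
Step 1: x=[2.0000 4.5000 7.0000] v=[0.0000 1.0000 0.0000]
Step 2: x=[2.2500 5.0000 7.2500] v=[0.5000 1.0000 0.5000]
Step 3: x=[2.7500 5.2500 7.8750] v=[1.0000 0.5000 1.2500]
Step 4: x=[3.1250 5.5625 8.6875] v=[0.7500 0.6250 1.6250]
Step 5: x=[3.1563 6.2188 9.4375] v=[0.0625 1.3125 1.5000]
Step 6: x=[3.1407 6.9532 10.0782] v=[-0.0313 1.4687 1.2813]
Step 7: x=[3.4610 7.3438 10.6564] v=[0.6405 0.7812 1.1563]
Step 8: x=[3.9922 7.4493 11.0783] v=[1.0623 0.2110 0.8437]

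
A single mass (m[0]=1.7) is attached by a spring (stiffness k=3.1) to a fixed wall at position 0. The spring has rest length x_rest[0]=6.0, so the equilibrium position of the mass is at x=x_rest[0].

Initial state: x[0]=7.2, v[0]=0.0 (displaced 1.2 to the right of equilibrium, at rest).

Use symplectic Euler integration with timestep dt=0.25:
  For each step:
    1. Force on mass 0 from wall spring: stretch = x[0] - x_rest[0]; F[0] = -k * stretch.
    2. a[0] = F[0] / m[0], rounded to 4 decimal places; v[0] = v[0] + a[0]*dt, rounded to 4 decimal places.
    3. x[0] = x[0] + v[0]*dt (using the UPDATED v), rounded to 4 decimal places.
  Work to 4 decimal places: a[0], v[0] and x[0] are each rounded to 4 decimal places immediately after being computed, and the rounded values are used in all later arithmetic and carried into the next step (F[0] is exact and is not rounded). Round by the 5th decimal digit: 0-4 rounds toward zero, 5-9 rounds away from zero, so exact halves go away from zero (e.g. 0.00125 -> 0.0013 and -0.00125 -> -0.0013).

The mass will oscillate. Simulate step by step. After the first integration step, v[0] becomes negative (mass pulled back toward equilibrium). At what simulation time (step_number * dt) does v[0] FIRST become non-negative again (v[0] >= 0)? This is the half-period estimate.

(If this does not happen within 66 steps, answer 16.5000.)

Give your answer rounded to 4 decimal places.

Answer: 2.5000

Derivation:
Step 0: x=[7.2000] v=[0.0000]
Step 1: x=[7.0632] v=[-0.5471]
Step 2: x=[6.8053] v=[-1.0318]
Step 3: x=[6.4556] v=[-1.3989]
Step 4: x=[6.0540] v=[-1.6066]
Step 5: x=[5.6462] v=[-1.6312]
Step 6: x=[5.2787] v=[-1.4699]
Step 7: x=[4.9934] v=[-1.1411]
Step 8: x=[4.8229] v=[-0.6822]
Step 9: x=[4.7865] v=[-0.1456]
Step 10: x=[4.8884] v=[0.4076]
First v>=0 after going negative at step 10, time=2.5000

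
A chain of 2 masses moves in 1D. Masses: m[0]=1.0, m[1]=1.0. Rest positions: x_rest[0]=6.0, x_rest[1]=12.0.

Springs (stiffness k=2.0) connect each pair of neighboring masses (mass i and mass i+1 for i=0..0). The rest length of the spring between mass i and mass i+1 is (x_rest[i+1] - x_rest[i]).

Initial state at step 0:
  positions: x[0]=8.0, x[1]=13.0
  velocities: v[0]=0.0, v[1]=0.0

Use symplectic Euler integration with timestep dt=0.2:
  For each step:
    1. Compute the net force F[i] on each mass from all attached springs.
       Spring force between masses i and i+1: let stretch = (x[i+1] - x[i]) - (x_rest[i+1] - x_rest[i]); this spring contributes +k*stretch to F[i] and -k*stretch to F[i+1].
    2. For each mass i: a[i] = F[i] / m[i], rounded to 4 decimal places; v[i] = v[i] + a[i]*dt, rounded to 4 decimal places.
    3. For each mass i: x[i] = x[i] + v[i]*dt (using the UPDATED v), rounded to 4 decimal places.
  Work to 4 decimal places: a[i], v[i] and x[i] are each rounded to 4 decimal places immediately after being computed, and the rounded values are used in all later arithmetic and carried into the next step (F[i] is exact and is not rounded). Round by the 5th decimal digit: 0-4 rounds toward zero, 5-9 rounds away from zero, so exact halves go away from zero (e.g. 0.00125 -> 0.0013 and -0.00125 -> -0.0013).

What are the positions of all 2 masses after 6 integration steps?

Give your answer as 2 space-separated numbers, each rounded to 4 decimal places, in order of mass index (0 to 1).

Answer: 7.0582 13.9418

Derivation:
Step 0: x=[8.0000 13.0000] v=[0.0000 0.0000]
Step 1: x=[7.9200 13.0800] v=[-0.4000 0.4000]
Step 2: x=[7.7728 13.2272] v=[-0.7360 0.7360]
Step 3: x=[7.5820 13.4180] v=[-0.9542 0.9542]
Step 4: x=[7.3780 13.6220] v=[-1.0198 1.0198]
Step 5: x=[7.1936 13.8064] v=[-0.9222 0.9222]
Step 6: x=[7.0582 13.9418] v=[-0.6771 0.6771]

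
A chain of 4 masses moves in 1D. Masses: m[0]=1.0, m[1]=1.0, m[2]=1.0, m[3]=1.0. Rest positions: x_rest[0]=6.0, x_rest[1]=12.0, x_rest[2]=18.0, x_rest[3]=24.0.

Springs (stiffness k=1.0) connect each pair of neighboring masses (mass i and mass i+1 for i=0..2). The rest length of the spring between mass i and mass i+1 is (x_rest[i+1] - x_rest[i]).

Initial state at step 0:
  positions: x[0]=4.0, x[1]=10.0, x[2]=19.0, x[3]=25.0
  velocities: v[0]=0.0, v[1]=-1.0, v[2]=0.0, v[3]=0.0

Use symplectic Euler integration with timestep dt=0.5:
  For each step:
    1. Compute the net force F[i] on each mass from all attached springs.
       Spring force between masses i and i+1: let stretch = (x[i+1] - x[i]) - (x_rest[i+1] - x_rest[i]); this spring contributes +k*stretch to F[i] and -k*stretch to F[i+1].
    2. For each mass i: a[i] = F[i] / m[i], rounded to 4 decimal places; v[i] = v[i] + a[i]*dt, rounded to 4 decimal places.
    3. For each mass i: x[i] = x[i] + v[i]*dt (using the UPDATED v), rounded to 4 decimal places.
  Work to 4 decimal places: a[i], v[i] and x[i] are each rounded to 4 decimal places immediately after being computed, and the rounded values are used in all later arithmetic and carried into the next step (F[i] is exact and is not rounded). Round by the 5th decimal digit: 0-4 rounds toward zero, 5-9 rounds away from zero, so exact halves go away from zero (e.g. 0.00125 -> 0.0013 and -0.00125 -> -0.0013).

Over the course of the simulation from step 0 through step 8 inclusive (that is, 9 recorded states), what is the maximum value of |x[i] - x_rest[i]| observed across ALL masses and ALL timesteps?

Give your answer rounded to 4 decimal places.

Answer: 3.4949

Derivation:
Step 0: x=[4.0000 10.0000 19.0000 25.0000] v=[0.0000 -1.0000 0.0000 0.0000]
Step 1: x=[4.0000 10.2500 18.2500 25.0000] v=[0.0000 0.5000 -1.5000 0.0000]
Step 2: x=[4.0625 10.9375 17.1875 24.8125] v=[0.1250 1.3750 -2.1250 -0.3750]
Step 3: x=[4.3438 11.4688 16.4688 24.2188] v=[0.5625 1.0625 -1.4375 -1.1875]
Step 4: x=[4.9063 11.4688 16.4376 23.1876] v=[1.1250 0.0000 -0.0625 -2.0625]
Step 5: x=[5.6095 11.0704 16.8517 21.9689] v=[1.4063 -0.7969 0.8281 -2.4375]
Step 6: x=[6.1779 10.7521 17.0998 20.9709] v=[1.1368 -0.6367 0.4961 -1.9961]
Step 7: x=[6.3899 10.8772 16.7287 20.5051] v=[0.4239 0.2501 -0.7422 -0.9317]
Step 8: x=[6.2237 11.3433 15.8388 20.5952] v=[-0.3325 0.9322 -1.7798 0.1801]
Max displacement = 3.4949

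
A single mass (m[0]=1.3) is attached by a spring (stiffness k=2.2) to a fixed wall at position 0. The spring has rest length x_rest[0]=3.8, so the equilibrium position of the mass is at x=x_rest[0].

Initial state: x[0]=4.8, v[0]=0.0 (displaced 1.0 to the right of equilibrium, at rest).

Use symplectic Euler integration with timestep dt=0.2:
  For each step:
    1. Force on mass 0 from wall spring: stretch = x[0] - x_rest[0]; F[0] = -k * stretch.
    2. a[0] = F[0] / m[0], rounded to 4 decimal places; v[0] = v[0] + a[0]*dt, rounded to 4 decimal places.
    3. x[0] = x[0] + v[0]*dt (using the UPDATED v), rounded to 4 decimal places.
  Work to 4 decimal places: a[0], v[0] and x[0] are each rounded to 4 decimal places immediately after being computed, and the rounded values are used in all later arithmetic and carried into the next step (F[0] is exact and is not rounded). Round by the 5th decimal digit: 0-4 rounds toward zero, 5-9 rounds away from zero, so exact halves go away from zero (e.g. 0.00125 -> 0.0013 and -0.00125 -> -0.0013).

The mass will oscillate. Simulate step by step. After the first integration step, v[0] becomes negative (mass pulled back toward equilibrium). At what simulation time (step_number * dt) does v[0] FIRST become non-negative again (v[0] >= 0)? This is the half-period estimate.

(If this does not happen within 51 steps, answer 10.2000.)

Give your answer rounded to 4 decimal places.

Step 0: x=[4.8000] v=[0.0000]
Step 1: x=[4.7323] v=[-0.3385]
Step 2: x=[4.6015] v=[-0.6540]
Step 3: x=[4.4164] v=[-0.9253]
Step 4: x=[4.1896] v=[-1.1339]
Step 5: x=[3.9364] v=[-1.2658]
Step 6: x=[3.6740] v=[-1.3120]
Step 7: x=[3.4201] v=[-1.2694]
Step 8: x=[3.1919] v=[-1.1408]
Step 9: x=[3.0049] v=[-0.9350]
Step 10: x=[2.8717] v=[-0.6659]
Step 11: x=[2.8014] v=[-0.3517]
Step 12: x=[2.7987] v=[-0.0137]
Step 13: x=[2.8637] v=[0.3252]
First v>=0 after going negative at step 13, time=2.6000

Answer: 2.6000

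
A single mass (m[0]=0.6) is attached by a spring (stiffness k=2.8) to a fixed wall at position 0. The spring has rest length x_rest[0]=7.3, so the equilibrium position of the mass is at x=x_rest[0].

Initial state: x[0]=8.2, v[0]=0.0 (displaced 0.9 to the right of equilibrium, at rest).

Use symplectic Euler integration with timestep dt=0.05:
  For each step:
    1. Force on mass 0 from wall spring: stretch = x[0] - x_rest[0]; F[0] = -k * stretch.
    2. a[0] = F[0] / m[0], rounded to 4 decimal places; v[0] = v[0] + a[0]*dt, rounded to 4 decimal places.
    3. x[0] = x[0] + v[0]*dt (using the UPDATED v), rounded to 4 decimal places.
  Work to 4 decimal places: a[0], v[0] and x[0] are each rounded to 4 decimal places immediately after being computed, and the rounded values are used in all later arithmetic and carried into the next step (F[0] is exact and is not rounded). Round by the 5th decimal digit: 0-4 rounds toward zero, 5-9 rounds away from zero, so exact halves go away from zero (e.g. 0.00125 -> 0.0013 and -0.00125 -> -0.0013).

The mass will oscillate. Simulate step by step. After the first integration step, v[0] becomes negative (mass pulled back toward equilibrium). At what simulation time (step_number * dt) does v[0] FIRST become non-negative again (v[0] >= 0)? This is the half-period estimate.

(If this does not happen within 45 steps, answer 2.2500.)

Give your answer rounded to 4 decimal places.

Answer: 1.5000

Derivation:
Step 0: x=[8.2000] v=[0.0000]
Step 1: x=[8.1895] v=[-0.2100]
Step 2: x=[8.1686] v=[-0.4176]
Step 3: x=[8.1376] v=[-0.6203]
Step 4: x=[8.0968] v=[-0.8157]
Step 5: x=[8.0467] v=[-1.0016]
Step 6: x=[7.9879] v=[-1.1758]
Step 7: x=[7.9211] v=[-1.3363]
Step 8: x=[7.8470] v=[-1.4812]
Step 9: x=[7.7666] v=[-1.6088]
Step 10: x=[7.6807] v=[-1.7177]
Step 11: x=[7.5904] v=[-1.8065]
Step 12: x=[7.4967] v=[-1.8743]
Step 13: x=[7.4007] v=[-1.9202]
Step 14: x=[7.3035] v=[-1.9437]
Step 15: x=[7.2063] v=[-1.9445]
Step 16: x=[7.1102] v=[-1.9226]
Step 17: x=[7.0163] v=[-1.8783]
Step 18: x=[6.9257] v=[-1.8121]
Step 19: x=[6.8395] v=[-1.7248]
Step 20: x=[6.7586] v=[-1.6174]
Step 21: x=[6.6840] v=[-1.4911]
Step 22: x=[6.6166] v=[-1.3474]
Step 23: x=[6.5572] v=[-1.1879]
Step 24: x=[6.5065] v=[-1.0146]
Step 25: x=[6.4650] v=[-0.8295]
Step 26: x=[6.4333] v=[-0.6347]
Step 27: x=[6.4117] v=[-0.4325]
Step 28: x=[6.4004] v=[-0.2252]
Step 29: x=[6.3996] v=[-0.0153]
Step 30: x=[6.4093] v=[0.1948]
First v>=0 after going negative at step 30, time=1.5000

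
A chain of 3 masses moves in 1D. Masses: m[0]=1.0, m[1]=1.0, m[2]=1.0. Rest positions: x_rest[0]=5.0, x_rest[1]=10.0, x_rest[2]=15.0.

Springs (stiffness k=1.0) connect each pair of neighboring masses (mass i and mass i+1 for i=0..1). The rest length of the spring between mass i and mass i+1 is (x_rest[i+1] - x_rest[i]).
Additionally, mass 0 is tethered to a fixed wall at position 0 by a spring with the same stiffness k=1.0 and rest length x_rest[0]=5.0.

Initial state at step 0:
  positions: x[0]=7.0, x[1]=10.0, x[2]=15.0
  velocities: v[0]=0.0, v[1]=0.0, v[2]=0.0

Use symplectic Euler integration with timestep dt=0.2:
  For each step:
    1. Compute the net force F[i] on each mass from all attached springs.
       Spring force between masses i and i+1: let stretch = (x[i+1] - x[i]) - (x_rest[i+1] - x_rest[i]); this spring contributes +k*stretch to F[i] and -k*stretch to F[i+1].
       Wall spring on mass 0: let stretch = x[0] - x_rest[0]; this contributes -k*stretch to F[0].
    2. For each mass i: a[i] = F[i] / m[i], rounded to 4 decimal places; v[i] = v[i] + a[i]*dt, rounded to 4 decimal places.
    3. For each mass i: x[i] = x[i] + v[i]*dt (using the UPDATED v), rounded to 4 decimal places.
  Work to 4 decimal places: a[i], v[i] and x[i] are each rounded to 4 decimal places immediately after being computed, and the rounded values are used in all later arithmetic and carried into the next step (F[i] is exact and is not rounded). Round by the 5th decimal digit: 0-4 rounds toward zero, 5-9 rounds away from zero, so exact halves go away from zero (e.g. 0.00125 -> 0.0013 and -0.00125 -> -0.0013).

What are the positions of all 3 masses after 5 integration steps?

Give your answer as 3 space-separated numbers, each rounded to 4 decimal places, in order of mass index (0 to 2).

Answer: 5.1118 10.8001 15.0950

Derivation:
Step 0: x=[7.0000 10.0000 15.0000] v=[0.0000 0.0000 0.0000]
Step 1: x=[6.8400 10.0800 15.0000] v=[-0.8000 0.4000 0.0000]
Step 2: x=[6.5360 10.2272 15.0032] v=[-1.5200 0.7360 0.0160]
Step 3: x=[6.1182 10.4178 15.0154] v=[-2.0890 0.9530 0.0608]
Step 4: x=[5.6277 10.6203 15.0437] v=[-2.4527 1.0126 0.1413]
Step 5: x=[5.1118 10.8001 15.0950] v=[-2.5797 0.8988 0.2566]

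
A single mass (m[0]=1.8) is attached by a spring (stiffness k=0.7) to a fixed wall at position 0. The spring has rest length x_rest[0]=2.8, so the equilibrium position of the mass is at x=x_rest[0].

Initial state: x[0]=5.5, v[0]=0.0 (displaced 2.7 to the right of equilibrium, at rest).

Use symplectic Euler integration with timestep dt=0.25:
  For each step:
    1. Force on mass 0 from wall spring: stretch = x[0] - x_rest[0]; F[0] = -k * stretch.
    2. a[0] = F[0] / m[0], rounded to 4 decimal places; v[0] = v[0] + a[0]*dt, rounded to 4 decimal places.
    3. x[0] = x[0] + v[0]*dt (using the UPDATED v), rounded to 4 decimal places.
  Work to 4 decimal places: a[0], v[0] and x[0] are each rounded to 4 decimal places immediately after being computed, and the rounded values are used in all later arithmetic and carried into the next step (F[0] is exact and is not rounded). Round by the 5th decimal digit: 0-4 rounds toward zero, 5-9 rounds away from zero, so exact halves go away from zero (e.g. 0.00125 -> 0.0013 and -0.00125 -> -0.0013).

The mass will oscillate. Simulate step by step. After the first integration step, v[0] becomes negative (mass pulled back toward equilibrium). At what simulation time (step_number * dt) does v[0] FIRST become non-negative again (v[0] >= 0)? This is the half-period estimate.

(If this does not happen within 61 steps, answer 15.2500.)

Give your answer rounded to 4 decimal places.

Step 0: x=[5.5000] v=[0.0000]
Step 1: x=[5.4344] v=[-0.2625]
Step 2: x=[5.3048] v=[-0.5186]
Step 3: x=[5.1143] v=[-0.7621]
Step 4: x=[4.8675] v=[-0.9871]
Step 5: x=[4.5705] v=[-1.1881]
Step 6: x=[4.2305] v=[-1.3602]
Step 7: x=[3.8557] v=[-1.4993]
Step 8: x=[3.4552] v=[-1.6020]
Step 9: x=[3.0388] v=[-1.6657]
Step 10: x=[2.6166] v=[-1.6889]
Step 11: x=[2.1988] v=[-1.6711]
Step 12: x=[1.7956] v=[-1.6127]
Step 13: x=[1.4168] v=[-1.5151]
Step 14: x=[1.0717] v=[-1.3806]
Step 15: x=[0.7686] v=[-1.2126]
Step 16: x=[0.5148] v=[-1.0151]
Step 17: x=[0.3166] v=[-0.7929]
Step 18: x=[0.1787] v=[-0.5515]
Step 19: x=[0.1045] v=[-0.2967]
Step 20: x=[0.0959] v=[-0.0346]
Step 21: x=[0.1530] v=[0.2283]
First v>=0 after going negative at step 21, time=5.2500

Answer: 5.2500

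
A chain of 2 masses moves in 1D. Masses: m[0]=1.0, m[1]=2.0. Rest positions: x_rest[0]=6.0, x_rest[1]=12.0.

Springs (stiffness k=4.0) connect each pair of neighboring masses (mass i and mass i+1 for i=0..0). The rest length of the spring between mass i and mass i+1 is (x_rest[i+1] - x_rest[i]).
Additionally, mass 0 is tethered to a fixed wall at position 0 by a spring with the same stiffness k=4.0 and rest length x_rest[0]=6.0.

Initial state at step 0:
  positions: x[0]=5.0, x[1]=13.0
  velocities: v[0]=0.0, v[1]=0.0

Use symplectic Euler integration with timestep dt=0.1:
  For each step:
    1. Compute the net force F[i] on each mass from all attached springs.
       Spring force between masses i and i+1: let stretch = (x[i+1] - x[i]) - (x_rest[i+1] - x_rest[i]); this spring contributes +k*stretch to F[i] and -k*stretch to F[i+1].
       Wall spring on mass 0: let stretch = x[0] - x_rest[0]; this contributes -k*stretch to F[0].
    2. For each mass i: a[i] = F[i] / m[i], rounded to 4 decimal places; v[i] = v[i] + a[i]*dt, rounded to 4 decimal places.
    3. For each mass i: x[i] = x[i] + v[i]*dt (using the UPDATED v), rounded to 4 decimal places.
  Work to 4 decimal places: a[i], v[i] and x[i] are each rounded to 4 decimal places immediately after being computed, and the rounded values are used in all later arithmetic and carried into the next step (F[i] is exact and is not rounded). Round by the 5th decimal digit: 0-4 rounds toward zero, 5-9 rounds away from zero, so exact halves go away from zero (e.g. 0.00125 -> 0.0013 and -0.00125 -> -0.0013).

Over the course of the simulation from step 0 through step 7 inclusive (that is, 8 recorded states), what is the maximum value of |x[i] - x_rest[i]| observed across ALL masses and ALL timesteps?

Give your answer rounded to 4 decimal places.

Answer: 1.1491

Derivation:
Step 0: x=[5.0000 13.0000] v=[0.0000 0.0000]
Step 1: x=[5.1200 12.9600] v=[1.2000 -0.4000]
Step 2: x=[5.3488 12.8832] v=[2.2880 -0.7680]
Step 3: x=[5.6650 12.7757] v=[3.1622 -1.0749]
Step 4: x=[6.0391 12.6460] v=[3.7405 -1.2970]
Step 5: x=[6.4359 12.5042] v=[3.9676 -1.4184]
Step 6: x=[6.8180 12.3610] v=[3.8206 -1.4321]
Step 7: x=[7.1491 12.2269] v=[3.3106 -1.3407]
Max displacement = 1.1491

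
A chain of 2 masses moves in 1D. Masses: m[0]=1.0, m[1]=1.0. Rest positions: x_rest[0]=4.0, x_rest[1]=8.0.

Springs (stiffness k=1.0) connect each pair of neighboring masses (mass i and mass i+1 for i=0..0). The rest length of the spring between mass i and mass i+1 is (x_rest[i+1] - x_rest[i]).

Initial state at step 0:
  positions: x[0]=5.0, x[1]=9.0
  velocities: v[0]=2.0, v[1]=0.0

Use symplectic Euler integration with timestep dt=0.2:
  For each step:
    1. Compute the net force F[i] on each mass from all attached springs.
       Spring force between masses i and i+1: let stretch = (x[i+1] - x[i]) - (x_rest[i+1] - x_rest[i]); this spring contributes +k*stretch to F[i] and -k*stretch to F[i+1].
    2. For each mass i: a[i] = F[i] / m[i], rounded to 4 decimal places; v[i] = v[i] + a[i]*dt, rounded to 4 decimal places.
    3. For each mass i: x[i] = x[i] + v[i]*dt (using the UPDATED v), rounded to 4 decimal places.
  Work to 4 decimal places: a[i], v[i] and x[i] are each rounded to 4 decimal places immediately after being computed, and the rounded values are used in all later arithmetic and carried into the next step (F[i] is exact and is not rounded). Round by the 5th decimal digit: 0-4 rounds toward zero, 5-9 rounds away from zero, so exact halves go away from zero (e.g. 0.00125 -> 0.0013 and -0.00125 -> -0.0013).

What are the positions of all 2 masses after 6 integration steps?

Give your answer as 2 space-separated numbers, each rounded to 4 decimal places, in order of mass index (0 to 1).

Step 0: x=[5.0000 9.0000] v=[2.0000 0.0000]
Step 1: x=[5.4000 9.0000] v=[2.0000 0.0000]
Step 2: x=[5.7840 9.0160] v=[1.9200 0.0800]
Step 3: x=[6.1373 9.0627] v=[1.7664 0.2336]
Step 4: x=[6.4476 9.1524] v=[1.5515 0.4485]
Step 5: x=[6.7061 9.2939] v=[1.2925 0.7075]
Step 6: x=[6.9081 9.4919] v=[1.0101 0.9899]

Answer: 6.9081 9.4919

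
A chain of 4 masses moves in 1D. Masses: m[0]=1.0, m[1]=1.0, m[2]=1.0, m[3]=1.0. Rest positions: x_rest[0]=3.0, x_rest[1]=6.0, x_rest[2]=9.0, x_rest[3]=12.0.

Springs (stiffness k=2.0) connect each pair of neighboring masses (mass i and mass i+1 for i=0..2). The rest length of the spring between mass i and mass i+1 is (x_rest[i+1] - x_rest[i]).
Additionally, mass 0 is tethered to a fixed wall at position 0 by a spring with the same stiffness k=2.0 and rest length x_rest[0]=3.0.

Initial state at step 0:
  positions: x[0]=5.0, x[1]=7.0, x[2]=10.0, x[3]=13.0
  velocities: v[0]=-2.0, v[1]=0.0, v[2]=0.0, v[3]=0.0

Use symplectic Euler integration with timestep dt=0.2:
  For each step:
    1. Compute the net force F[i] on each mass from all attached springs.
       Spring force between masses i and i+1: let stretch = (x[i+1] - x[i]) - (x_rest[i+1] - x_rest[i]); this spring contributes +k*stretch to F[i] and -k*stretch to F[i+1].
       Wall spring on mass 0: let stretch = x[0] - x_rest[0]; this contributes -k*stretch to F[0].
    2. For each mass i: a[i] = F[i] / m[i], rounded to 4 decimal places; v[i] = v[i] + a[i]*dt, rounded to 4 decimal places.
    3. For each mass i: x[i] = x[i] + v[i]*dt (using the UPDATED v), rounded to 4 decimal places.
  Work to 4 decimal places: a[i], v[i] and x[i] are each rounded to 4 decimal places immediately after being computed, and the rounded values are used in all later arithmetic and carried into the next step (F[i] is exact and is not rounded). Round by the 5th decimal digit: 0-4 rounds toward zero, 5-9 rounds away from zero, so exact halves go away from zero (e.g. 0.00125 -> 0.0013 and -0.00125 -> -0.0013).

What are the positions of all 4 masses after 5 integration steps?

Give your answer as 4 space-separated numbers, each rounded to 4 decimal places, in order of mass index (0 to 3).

Step 0: x=[5.0000 7.0000 10.0000 13.0000] v=[-2.0000 0.0000 0.0000 0.0000]
Step 1: x=[4.3600 7.0800 10.0000 13.0000] v=[-3.2000 0.4000 0.0000 0.0000]
Step 2: x=[3.5888 7.1760 10.0064 13.0000] v=[-3.8560 0.4800 0.0320 0.0000]
Step 3: x=[2.8175 7.2115 10.0259 13.0005] v=[-3.8566 0.1773 0.0973 0.0026]
Step 4: x=[2.1723 7.1206 10.0582 13.0031] v=[-3.2260 -0.4545 0.1614 0.0128]
Step 5: x=[1.7492 6.8688 10.0911 13.0101] v=[-2.1156 -1.2588 0.1643 0.0348]

Answer: 1.7492 6.8688 10.0911 13.0101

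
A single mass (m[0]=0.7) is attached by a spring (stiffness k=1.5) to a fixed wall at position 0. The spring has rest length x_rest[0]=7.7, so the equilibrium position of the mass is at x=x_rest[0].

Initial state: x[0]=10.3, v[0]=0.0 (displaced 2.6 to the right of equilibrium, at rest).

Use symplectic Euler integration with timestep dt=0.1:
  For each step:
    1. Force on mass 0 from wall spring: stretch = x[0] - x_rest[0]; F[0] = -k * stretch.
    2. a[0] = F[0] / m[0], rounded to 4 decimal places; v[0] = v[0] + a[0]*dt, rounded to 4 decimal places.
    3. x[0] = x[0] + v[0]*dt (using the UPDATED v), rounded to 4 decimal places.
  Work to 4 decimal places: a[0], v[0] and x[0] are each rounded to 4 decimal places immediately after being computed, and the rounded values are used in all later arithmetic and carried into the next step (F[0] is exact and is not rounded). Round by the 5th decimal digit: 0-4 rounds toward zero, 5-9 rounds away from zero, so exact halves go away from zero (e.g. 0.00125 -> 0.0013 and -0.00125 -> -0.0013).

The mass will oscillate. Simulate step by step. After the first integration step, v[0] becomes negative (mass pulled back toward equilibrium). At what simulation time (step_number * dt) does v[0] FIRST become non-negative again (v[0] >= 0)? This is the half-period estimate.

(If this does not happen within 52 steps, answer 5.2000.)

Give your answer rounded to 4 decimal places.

Step 0: x=[10.3000] v=[0.0000]
Step 1: x=[10.2443] v=[-0.5571]
Step 2: x=[10.1341] v=[-1.1023]
Step 3: x=[9.9717] v=[-1.6239]
Step 4: x=[9.7606] v=[-2.1107]
Step 5: x=[9.5054] v=[-2.5523]
Step 6: x=[9.2115] v=[-2.9392]
Step 7: x=[8.8852] v=[-3.2631]
Step 8: x=[8.5335] v=[-3.5171]
Step 9: x=[8.1639] v=[-3.6957]
Step 10: x=[7.7844] v=[-3.7951]
Step 11: x=[7.4031] v=[-3.8132]
Step 12: x=[7.0281] v=[-3.7496]
Step 13: x=[6.6675] v=[-3.6056]
Step 14: x=[6.3291] v=[-3.3844]
Step 15: x=[6.0200] v=[-3.0906]
Step 16: x=[5.7469] v=[-2.7306]
Step 17: x=[5.5157] v=[-2.3121]
Step 18: x=[5.3313] v=[-1.8440]
Step 19: x=[5.1977] v=[-1.3364]
Step 20: x=[5.1177] v=[-0.8002]
Step 21: x=[5.0930] v=[-0.2469]
Step 22: x=[5.1242] v=[0.3117]
First v>=0 after going negative at step 22, time=2.2000

Answer: 2.2000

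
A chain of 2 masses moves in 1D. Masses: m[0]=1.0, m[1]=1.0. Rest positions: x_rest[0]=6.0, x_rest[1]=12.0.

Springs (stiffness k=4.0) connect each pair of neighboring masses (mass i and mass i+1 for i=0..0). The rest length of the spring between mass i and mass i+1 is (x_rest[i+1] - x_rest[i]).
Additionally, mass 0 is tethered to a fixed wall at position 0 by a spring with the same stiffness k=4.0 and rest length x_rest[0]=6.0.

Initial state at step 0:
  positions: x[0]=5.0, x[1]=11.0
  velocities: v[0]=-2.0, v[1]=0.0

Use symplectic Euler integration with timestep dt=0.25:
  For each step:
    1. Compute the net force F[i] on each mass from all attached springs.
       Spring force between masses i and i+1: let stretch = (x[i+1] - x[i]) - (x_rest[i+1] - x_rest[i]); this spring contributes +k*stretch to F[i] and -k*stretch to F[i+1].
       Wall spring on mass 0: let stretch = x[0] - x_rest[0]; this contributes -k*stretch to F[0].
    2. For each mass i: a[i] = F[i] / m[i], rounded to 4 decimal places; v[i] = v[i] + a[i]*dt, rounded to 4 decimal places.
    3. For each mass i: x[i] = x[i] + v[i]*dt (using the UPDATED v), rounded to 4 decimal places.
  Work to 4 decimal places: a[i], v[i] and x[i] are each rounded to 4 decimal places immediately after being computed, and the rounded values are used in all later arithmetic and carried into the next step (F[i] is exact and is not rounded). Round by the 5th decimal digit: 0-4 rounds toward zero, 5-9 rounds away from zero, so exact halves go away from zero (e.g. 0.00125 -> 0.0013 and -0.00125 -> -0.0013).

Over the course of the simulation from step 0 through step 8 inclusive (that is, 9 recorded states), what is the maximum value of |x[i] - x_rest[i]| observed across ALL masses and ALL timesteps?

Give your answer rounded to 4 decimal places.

Step 0: x=[5.0000 11.0000] v=[-2.0000 0.0000]
Step 1: x=[4.7500 11.0000] v=[-1.0000 0.0000]
Step 2: x=[4.8750 10.9375] v=[0.5000 -0.2500]
Step 3: x=[5.2969 10.8594] v=[1.6875 -0.3125]
Step 4: x=[5.7852 10.8907] v=[1.9531 0.1250]
Step 5: x=[6.1036 11.1456] v=[1.2734 1.0195]
Step 6: x=[6.1566 11.6400] v=[0.2118 1.9775]
Step 7: x=[6.0413 12.2635] v=[-0.4614 2.4941]
Step 8: x=[5.9712 12.8315] v=[-0.2805 2.2719]
Max displacement = 1.2500

Answer: 1.2500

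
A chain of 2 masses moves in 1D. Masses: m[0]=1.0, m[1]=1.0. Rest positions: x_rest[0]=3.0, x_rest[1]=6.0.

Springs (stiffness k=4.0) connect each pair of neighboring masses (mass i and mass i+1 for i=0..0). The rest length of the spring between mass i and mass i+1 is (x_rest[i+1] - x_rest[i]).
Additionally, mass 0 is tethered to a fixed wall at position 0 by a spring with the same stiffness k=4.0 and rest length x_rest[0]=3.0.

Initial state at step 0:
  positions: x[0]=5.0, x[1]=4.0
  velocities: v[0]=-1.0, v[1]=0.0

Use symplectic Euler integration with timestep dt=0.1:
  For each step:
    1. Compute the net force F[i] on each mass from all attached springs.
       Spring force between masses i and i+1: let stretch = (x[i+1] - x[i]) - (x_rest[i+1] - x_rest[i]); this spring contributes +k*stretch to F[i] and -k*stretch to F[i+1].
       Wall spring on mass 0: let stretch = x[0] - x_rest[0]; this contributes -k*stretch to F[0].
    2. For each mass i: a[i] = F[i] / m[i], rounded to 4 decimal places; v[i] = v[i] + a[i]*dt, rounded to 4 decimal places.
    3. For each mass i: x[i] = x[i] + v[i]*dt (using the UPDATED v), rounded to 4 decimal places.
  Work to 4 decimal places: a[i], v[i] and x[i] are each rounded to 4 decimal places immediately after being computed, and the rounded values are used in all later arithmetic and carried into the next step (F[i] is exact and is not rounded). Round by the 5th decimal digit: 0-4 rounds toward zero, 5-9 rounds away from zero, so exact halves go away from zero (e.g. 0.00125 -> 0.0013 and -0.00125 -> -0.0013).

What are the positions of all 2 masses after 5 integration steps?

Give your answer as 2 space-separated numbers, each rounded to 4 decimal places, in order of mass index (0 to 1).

Step 0: x=[5.0000 4.0000] v=[-1.0000 0.0000]
Step 1: x=[4.6600 4.1600] v=[-3.4000 1.6000]
Step 2: x=[4.1136 4.4600] v=[-5.4640 3.0000]
Step 3: x=[3.4165 4.8661] v=[-6.9709 4.0614]
Step 4: x=[2.6407 5.3343] v=[-7.7577 4.6816]
Step 5: x=[1.8671 5.8147] v=[-7.7365 4.8042]

Answer: 1.8671 5.8147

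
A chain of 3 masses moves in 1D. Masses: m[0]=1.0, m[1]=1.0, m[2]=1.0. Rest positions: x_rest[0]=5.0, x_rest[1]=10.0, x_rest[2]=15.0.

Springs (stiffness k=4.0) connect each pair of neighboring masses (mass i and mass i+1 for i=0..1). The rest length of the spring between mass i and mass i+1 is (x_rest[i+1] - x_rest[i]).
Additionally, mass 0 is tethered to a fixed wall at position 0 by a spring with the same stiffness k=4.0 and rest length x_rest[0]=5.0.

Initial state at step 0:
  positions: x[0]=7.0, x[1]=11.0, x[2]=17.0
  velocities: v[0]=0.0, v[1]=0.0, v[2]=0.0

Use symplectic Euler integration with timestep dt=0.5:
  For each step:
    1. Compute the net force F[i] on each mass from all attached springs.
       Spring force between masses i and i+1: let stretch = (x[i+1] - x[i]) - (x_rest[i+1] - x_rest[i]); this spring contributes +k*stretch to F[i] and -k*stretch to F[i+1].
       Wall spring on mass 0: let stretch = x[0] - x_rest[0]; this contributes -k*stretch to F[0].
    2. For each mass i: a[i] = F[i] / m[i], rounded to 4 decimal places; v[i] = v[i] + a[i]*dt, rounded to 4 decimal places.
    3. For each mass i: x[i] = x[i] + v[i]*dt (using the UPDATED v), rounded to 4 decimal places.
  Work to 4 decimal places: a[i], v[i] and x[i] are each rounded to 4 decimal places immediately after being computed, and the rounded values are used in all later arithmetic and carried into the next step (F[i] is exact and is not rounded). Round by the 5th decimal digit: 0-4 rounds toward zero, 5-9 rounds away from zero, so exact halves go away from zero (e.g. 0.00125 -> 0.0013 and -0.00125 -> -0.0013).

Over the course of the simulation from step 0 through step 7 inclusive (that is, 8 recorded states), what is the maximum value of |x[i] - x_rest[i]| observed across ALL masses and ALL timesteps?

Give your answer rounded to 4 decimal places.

Step 0: x=[7.0000 11.0000 17.0000] v=[0.0000 0.0000 0.0000]
Step 1: x=[4.0000 13.0000 16.0000] v=[-6.0000 4.0000 -2.0000]
Step 2: x=[6.0000 9.0000 17.0000] v=[4.0000 -8.0000 2.0000]
Step 3: x=[5.0000 10.0000 15.0000] v=[-2.0000 2.0000 -4.0000]
Step 4: x=[4.0000 11.0000 13.0000] v=[-2.0000 2.0000 -4.0000]
Step 5: x=[6.0000 7.0000 14.0000] v=[4.0000 -8.0000 2.0000]
Step 6: x=[3.0000 9.0000 13.0000] v=[-6.0000 4.0000 -2.0000]
Step 7: x=[3.0000 9.0000 13.0000] v=[0.0000 0.0000 0.0000]
Max displacement = 3.0000

Answer: 3.0000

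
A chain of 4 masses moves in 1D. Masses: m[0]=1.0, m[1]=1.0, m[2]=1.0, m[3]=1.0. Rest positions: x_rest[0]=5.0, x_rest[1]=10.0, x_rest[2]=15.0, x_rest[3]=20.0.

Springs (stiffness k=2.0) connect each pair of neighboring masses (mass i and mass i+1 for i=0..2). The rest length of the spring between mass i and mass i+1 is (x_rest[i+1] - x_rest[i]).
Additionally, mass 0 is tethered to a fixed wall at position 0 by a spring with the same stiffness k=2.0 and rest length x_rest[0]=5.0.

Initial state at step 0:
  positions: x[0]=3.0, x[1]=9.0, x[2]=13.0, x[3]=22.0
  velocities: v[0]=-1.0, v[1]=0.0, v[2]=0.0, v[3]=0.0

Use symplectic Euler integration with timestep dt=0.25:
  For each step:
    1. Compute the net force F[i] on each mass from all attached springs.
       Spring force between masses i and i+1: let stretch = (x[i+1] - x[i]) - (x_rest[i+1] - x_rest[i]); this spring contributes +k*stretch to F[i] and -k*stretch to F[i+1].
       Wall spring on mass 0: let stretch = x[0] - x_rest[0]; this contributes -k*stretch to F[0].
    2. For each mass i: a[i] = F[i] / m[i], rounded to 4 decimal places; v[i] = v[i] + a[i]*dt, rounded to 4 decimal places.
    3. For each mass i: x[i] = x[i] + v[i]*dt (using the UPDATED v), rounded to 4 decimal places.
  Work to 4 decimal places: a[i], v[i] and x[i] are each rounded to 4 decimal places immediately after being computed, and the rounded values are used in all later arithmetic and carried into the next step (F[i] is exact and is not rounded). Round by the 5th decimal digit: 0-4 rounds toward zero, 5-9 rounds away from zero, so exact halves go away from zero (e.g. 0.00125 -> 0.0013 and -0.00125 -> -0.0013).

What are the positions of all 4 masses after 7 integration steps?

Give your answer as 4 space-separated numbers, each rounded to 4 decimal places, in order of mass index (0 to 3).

Answer: 5.7332 11.4385 14.4391 18.0929

Derivation:
Step 0: x=[3.0000 9.0000 13.0000 22.0000] v=[-1.0000 0.0000 0.0000 0.0000]
Step 1: x=[3.1250 8.7500 13.6250 21.5000] v=[0.5000 -1.0000 2.5000 -2.0000]
Step 2: x=[3.5625 8.4063 14.6250 20.6406] v=[1.7500 -1.3750 4.0000 -3.4375]
Step 3: x=[4.1602 8.2344 15.5996 19.6543] v=[2.3907 -0.6876 3.8985 -3.9453]
Step 4: x=[4.7471 8.4739 16.1604 18.7861] v=[2.3477 0.9579 2.2433 -3.4727]
Step 5: x=[5.2065 9.2084 16.0886 18.2147] v=[1.8376 2.9378 -0.2871 -2.2856]
Step 6: x=[5.5153 10.3027 15.4226 18.0025] v=[1.2353 4.3770 -2.6642 -0.8487]
Step 7: x=[5.7332 11.4385 14.4391 18.0929] v=[0.8714 4.5433 -3.9342 0.3614]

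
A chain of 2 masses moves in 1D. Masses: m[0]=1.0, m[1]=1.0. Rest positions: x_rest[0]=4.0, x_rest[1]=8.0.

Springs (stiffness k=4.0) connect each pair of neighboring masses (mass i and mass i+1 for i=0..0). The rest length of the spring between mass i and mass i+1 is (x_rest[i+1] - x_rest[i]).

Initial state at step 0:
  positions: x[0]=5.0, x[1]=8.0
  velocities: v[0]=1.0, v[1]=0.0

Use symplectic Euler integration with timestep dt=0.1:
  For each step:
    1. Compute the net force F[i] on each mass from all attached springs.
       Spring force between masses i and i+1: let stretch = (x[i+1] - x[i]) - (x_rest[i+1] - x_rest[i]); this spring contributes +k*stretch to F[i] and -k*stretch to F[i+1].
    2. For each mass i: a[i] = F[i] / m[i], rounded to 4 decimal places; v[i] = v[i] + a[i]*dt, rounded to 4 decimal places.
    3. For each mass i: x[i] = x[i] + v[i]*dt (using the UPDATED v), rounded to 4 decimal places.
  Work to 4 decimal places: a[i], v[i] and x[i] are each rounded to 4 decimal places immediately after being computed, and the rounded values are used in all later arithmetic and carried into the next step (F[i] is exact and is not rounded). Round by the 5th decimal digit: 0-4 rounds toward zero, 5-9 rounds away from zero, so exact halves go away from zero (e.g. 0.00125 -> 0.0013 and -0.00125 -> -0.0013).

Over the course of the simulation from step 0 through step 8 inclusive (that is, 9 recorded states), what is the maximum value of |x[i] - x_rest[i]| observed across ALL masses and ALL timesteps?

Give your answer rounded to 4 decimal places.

Step 0: x=[5.0000 8.0000] v=[1.0000 0.0000]
Step 1: x=[5.0600 8.0400] v=[0.6000 0.4000]
Step 2: x=[5.0792 8.1208] v=[0.1920 0.8080]
Step 3: x=[5.0601 8.2399] v=[-0.1914 1.1914]
Step 4: x=[5.0082 8.3919] v=[-0.5195 1.5195]
Step 5: x=[4.9316 8.5685] v=[-0.7660 1.7660]
Step 6: x=[4.8405 8.7596] v=[-0.9112 1.9112]
Step 7: x=[4.7461 8.9540] v=[-0.9436 1.9436]
Step 8: x=[4.6601 9.1400] v=[-0.8604 1.8604]
Max displacement = 1.1400

Answer: 1.1400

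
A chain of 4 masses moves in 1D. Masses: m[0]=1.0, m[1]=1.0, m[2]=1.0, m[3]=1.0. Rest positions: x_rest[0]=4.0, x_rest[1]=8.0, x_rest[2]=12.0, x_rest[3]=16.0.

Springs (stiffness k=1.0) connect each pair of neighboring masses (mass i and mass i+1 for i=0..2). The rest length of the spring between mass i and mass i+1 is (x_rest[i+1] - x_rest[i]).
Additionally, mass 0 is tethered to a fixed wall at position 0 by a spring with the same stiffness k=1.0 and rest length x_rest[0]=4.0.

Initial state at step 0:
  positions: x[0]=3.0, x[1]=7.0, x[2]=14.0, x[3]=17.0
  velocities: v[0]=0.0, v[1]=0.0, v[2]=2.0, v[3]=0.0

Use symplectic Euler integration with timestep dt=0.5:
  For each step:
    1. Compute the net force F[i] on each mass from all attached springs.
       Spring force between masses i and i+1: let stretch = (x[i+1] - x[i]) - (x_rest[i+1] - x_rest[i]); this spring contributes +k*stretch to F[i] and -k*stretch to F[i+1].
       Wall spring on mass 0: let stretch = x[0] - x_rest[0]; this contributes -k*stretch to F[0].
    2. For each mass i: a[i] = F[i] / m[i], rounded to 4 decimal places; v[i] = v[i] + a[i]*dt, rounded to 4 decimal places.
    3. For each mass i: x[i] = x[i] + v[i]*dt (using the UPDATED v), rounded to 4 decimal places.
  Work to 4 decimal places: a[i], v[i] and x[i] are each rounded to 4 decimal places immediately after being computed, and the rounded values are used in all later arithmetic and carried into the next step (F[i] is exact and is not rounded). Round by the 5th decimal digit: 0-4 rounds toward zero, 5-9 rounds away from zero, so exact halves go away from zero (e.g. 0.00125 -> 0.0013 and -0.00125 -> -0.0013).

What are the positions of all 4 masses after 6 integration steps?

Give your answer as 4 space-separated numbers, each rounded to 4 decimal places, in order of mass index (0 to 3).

Answer: 6.4496 9.7216 14.3503 17.1044

Derivation:
Step 0: x=[3.0000 7.0000 14.0000 17.0000] v=[0.0000 0.0000 2.0000 0.0000]
Step 1: x=[3.2500 7.7500 14.0000 17.2500] v=[0.5000 1.5000 0.0000 0.5000]
Step 2: x=[3.8125 8.9375 13.2500 17.6875] v=[1.1250 2.3750 -1.5000 0.8750]
Step 3: x=[4.7032 9.9219 12.5313 18.0157] v=[1.7813 1.9688 -1.4375 0.6563]
Step 4: x=[5.7228 10.2540 12.5313 17.9728] v=[2.0391 0.6642 0.0000 -0.0859]
Step 5: x=[6.4445 10.0226 13.3224 17.5695] v=[1.4433 -0.4628 1.5821 -0.8067]
Step 6: x=[6.4496 9.7216 14.3503 17.1044] v=[0.0101 -0.6020 2.0558 -0.9303]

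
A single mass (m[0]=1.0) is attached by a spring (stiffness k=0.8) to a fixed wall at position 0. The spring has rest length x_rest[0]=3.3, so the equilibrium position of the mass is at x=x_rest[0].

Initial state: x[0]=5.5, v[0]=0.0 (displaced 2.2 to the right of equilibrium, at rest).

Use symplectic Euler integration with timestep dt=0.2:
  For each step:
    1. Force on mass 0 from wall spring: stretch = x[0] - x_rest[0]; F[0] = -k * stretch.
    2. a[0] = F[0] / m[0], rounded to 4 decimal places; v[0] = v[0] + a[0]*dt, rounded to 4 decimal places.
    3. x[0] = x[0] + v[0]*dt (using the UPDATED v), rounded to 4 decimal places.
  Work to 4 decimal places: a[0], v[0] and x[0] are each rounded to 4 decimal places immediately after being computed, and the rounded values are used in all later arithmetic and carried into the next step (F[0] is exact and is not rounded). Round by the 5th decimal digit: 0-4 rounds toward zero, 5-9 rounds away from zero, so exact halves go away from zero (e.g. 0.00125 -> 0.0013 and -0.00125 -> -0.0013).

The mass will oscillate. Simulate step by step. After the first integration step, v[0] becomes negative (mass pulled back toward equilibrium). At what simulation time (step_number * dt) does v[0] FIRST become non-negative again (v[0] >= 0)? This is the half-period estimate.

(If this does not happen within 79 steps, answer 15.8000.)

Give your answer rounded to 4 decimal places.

Step 0: x=[5.5000] v=[0.0000]
Step 1: x=[5.4296] v=[-0.3520]
Step 2: x=[5.2911] v=[-0.6927]
Step 3: x=[5.0888] v=[-1.0113]
Step 4: x=[4.8293] v=[-1.2975]
Step 5: x=[4.5209] v=[-1.5422]
Step 6: x=[4.1734] v=[-1.7375]
Step 7: x=[3.7980] v=[-1.8772]
Step 8: x=[3.4066] v=[-1.9569]
Step 9: x=[3.0118] v=[-1.9740]
Step 10: x=[2.6262] v=[-1.9279]
Step 11: x=[2.2622] v=[-1.8201]
Step 12: x=[1.9314] v=[-1.6541]
Step 13: x=[1.6444] v=[-1.4351]
Step 14: x=[1.4104] v=[-1.1702]
Step 15: x=[1.2368] v=[-0.8679]
Step 16: x=[1.1292] v=[-0.5378]
Step 17: x=[1.0911] v=[-0.1905]
Step 18: x=[1.1237] v=[0.1629]
First v>=0 after going negative at step 18, time=3.6000

Answer: 3.6000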